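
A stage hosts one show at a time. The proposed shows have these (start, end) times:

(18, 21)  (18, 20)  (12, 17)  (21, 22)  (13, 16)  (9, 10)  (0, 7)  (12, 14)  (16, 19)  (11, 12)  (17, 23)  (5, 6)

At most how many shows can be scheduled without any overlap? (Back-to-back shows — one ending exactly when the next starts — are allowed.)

6

Sort by end time and greedily take each interval whose start is ≥ the last chosen end.
Sorted by end: (5,6)  (0,7)  (9,10)  (11,12)  (12,14)  (13,16)  (12,17)  (16,19)  (18,20)  (18,21)  (21,22)  (17,23)
take (5,6); take (9,10); take (11,12); take (12,14); skip (13,16); take (16,19); take (21,22).
Selected 6 shows.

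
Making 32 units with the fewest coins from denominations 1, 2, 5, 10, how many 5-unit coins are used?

Greedy: take as many of the largest coin as possible, then repeat with the remainder.
32 = 3×10 + 1×2
Count of 5: 0

0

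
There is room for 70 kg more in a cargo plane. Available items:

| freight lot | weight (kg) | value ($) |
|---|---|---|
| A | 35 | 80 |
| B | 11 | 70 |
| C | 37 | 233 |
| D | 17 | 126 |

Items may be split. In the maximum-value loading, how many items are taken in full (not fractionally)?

3

Greedy by value/weight ratio, highest first.
Order: D (126/17=7.41) > B (70/11=6.36) > C (233/37=6.30) > A (80/35=2.29)
Fill: take D (17 @ 126) → take B (11 @ 70) → take C (37 @ 233) → take 5/35 of A → 11.43; 70/70 used.
3 item(s) taken whole; one partial (take 5/35 of A).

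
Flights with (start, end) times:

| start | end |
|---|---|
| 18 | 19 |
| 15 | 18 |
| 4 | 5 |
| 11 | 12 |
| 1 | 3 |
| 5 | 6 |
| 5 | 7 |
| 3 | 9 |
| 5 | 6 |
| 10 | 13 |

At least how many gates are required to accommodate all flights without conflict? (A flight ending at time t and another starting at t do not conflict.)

4

starts: [1, 3, 4, 5, 5, 5, 10, 11, 15, 18]
ends:   [3, 5, 6, 6, 7, 9, 12, 13, 18, 19]
s1→1 e3→0 s3→1 s4→2 e5→1 s5→2 s5→3 s5→4  — peak 4.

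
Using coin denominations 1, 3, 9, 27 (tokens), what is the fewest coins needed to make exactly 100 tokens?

6

100 − 3×27→19 − 2×9→1 − 1×1→0
Total coins = 3 + 2 + 1 = 6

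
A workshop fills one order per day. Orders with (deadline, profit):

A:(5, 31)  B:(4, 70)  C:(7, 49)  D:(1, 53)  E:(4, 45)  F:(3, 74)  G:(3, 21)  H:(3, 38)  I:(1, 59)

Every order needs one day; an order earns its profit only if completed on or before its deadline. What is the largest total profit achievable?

328

Sort by profit descending; place each in the latest free slot ≤ its deadline.
Profit order: F=74 B=70 I=59 D=53 C=49 E=45 H=38 A=31 G=21
Assign: F→slot 3, B→slot 4, I→slot 1, D skipped, C→slot 7, E→slot 2, H skipped, A→slot 5, G skipped.
Slots: [1:I] [2:E] [3:F] [4:B] [5:A] [7:C]
Profit = 59 + 45 + 74 + 70 + 31 + 49 = 328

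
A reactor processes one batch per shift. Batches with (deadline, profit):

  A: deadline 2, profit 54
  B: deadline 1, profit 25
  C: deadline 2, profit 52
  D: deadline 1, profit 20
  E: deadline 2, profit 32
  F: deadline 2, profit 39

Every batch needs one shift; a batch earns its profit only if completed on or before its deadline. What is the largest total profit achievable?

106

Profit order: A=54 C=52 F=39 E=32 B=25 D=20
Assign: A→slot 2, C→slot 1, F skipped, E skipped, B skipped, D skipped.
Slots: [1:C] [2:A]
Profit = 52 + 54 = 106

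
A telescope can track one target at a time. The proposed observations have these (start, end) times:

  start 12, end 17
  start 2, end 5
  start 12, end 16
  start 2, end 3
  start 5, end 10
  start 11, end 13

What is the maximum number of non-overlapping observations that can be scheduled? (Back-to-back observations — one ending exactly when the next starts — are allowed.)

By end time: (2,3), (2,5), (5,10), (11,13), (12,16), (12,17).
Pick (2,3); next start ≥ 3 → (5,10); next start ≥ 10 → (11,13).
Selected 3 observations.

3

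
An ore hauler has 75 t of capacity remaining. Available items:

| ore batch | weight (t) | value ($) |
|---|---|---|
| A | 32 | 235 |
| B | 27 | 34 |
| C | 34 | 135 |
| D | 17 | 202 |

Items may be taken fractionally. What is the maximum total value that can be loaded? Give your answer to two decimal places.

Greedy by value/weight ratio, highest first.
Order: D (202/17=11.88) > A (235/32=7.34) > C (135/34=3.97) > B (34/27=1.26)
Fill: take D (17 @ 202) → take A (32 @ 235) → take 26/34 of C → 103.24; 75/75 used.
Total value = 540.24

540.24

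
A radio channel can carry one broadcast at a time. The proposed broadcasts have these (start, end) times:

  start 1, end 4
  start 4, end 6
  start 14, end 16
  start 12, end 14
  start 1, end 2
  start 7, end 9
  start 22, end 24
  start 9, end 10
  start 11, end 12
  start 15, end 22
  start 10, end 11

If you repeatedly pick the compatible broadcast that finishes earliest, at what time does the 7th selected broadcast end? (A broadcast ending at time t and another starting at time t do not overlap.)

Order by finish time; keep every interval that doesn't clash with the previous kept one.
By end time: (1,2), (1,4), (4,6), (7,9), (9,10), (10,11), (11,12), (12,14), (14,16), (15,22), (22,24).
Pick (1,2); next start ≥ 2 → (4,6); next start ≥ 6 → (7,9); next start ≥ 9 → (9,10); next start ≥ 10 → (10,11); next start ≥ 11 → (11,12); next start ≥ 12 → (12,14); next start ≥ 14 → (14,16); next start ≥ 16 → (22,24).
Selected: (1,2) (4,6) (7,9) (9,10) (10,11) (11,12) (12,14) (14,16) (22,24)

14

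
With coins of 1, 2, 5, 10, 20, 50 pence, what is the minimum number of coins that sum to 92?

4

92 = 1×50 + 2×20 + 1×2
Total coins = 1 + 2 + 1 = 4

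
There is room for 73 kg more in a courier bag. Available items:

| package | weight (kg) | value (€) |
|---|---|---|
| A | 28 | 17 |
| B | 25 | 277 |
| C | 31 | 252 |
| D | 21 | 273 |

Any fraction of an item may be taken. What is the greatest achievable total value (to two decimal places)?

769.48

Sort by value per unit weight and fill in that order.
Ratios (sorted): D 13.00, B 11.08, C 8.13, A 0.61
take D (21 @ 273); take B (25 @ 277); take 27/31 of C → 219.48. Capacity used 73/73.
Total value = 769.48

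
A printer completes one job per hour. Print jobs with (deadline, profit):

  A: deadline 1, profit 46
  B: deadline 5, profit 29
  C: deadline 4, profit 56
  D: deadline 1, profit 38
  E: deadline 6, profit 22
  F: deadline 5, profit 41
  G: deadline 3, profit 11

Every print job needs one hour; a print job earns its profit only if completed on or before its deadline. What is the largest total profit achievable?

Profit order: C=56 A=46 F=41 D=38 B=29 E=22 G=11
Assign: C→slot 4, A→slot 1, F→slot 5, D skipped, B→slot 3, E→slot 6, G→slot 2.
Slots: [1:A] [2:G] [3:B] [4:C] [5:F] [6:E]
Profit = 46 + 11 + 29 + 56 + 41 + 22 = 205

205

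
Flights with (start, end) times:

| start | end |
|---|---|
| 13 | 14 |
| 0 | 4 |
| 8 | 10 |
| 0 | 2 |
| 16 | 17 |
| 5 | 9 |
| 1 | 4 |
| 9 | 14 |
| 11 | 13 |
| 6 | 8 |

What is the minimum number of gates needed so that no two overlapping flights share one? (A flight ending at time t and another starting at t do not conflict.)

3

The answer is the maximum number of intervals overlapping at any instant.
starts: [0, 0, 1, 5, 6, 8, 9, 11, 13, 16]
ends:   [2, 4, 4, 8, 9, 10, 13, 14, 14, 17]
s0→1 s0→2 s1→3  — peak 3.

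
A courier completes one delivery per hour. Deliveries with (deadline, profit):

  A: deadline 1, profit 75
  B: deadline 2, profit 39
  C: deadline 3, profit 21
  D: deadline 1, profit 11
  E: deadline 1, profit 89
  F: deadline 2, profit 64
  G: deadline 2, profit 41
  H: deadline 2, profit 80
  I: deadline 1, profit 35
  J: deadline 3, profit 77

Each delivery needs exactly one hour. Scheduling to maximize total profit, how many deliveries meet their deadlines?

Sort by profit descending; place each in the latest free slot ≤ its deadline.
By profit: E(d1,89), H(d2,80), J(d3,77), A(d1,75), F(d2,64), G(d2,41), B(d2,39), I(d1,35), C(d3,21), D(d1,11)
E→slot 1; H→slot 2; J→slot 3; A skipped; F skipped; G skipped; B skipped; I skipped; C skipped; D skipped.
3 of 10 scheduled.

3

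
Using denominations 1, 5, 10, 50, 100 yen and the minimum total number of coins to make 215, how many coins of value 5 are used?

Use the largest denomination that fits, subtract, and repeat.
215 − 2×100→15 − 1×10→5 − 1×5→0
Count of 5: 1

1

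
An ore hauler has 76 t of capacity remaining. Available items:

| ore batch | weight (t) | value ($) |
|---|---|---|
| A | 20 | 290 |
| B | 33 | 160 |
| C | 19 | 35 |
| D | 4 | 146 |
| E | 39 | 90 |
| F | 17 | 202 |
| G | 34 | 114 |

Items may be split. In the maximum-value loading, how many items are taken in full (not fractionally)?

Ratios (sorted): D 36.50, A 14.50, F 11.88, B 4.85, G 3.35, E 2.31, C 1.84
take D (4 @ 146); take A (20 @ 290); take F (17 @ 202); take B (33 @ 160); take 2/34 of G → 6.71. Capacity used 76/76.
4 item(s) taken whole; one partial (take 2/34 of G).

4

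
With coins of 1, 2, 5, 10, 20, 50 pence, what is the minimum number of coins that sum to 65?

Use the largest denomination that fits, subtract, and repeat.
65 = 1×50 + 1×10 + 1×5
Total coins = 1 + 1 + 1 = 3

3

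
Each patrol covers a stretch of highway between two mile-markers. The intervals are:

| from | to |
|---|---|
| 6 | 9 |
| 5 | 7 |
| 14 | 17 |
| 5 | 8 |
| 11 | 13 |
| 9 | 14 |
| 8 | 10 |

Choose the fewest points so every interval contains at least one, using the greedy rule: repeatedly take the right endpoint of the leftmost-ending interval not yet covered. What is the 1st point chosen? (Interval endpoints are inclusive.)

7

Sort by right endpoint; whenever an interval is uncovered, place a point at its right end.
Sorted: [5,7] [5,8] [6,9] [8,10] [11,13] [9,14] [14,17]
{[5,7],[5,8],[6,9]} hit by 7; {[8,10]} hit by 10; {[11,13],[9,14]} hit by 13; {[14,17]} hit by 17.
Points: 7, 10, 13, 17 (4 total).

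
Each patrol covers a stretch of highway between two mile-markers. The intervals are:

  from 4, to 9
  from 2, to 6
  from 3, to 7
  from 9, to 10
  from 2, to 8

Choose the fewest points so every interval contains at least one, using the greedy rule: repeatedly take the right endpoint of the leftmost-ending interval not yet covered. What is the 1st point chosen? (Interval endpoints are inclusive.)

Sort by right endpoint; whenever an interval is uncovered, place a point at its right end.
By right end: [2,6]  [3,7]  [2,8]  [4,9]  [9,10]
[2,6] uncovered → point at 6; [9,10] uncovered → point at 10.
Points: 6, 10 (2 total).

6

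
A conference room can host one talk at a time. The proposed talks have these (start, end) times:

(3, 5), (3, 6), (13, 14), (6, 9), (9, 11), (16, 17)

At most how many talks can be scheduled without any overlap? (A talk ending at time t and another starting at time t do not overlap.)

By end time: (3,5), (3,6), (6,9), (9,11), (13,14), (16,17).
Pick (3,5); next start ≥ 5 → (6,9); next start ≥ 9 → (9,11); next start ≥ 11 → (13,14); next start ≥ 14 → (16,17).
Selected 5 talks.

5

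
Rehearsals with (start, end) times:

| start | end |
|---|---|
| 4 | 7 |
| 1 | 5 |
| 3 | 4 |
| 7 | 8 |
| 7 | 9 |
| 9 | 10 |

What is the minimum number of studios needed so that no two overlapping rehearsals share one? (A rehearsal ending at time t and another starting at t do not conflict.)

Count concurrent intervals with a sweep; the peak is the room count.
starts: [1, 3, 4, 7, 7, 9]
ends:   [4, 5, 7, 8, 9, 10]
s1→1 s3→2  — peak 2.

2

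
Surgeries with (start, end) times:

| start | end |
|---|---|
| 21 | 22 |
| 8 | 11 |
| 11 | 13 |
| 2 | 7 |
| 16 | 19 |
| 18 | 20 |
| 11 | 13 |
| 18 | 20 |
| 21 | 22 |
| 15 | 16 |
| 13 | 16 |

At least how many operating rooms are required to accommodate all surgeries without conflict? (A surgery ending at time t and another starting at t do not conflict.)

3

Count concurrent intervals with a sweep; the peak is the room count.
Events (time:±→running): 2:+→1 7:-→0 8:+→1 11:-→0 11:+→1 11:+→2 13:-→1 13:-→0 13:+→1 15:+→2 16:-→1 16:-→0 16:+→1 18:+→2 18:+→3 … peak 3.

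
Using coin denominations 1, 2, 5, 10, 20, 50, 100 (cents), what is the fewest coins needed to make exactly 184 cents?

Greedy: take as many of the largest coin as possible, then repeat with the remainder.
184 − 1×100→84 − 1×50→34 − 1×20→14 − 1×10→4 − 2×2→0
Total coins = 1 + 1 + 1 + 1 + 2 = 6

6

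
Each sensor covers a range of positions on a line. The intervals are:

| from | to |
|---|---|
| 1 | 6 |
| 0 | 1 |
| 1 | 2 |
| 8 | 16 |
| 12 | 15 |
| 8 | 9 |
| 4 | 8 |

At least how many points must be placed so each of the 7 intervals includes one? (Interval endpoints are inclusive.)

By right end: [0,1]  [1,2]  [1,6]  [4,8]  [8,9]  [12,15]  [8,16]
[0,1] uncovered → point at 1; [4,8] uncovered → point at 8; [12,15] uncovered → point at 15.
Points: 1, 8, 15 (3 total).

3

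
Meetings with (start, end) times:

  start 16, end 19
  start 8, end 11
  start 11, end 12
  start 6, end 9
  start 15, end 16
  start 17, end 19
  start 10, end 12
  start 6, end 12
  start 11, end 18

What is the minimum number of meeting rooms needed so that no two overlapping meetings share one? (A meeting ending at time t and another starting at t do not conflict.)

4

Events (time:±→running): 6:+→1 6:+→2 8:+→3 9:-→2 10:+→3 11:-→2 11:+→3 11:+→4 … peak 4.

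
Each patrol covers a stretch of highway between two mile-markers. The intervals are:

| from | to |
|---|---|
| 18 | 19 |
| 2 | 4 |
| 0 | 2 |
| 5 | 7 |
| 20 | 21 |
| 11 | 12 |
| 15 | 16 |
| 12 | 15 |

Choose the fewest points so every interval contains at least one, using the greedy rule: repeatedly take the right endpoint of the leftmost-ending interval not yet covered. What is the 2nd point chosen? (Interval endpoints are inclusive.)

Sort by right endpoint; whenever an interval is uncovered, place a point at its right end.
By right end: [0,2]  [2,4]  [5,7]  [11,12]  [12,15]  [15,16]  [18,19]  [20,21]
[0,2] uncovered → point at 2; [5,7] uncovered → point at 7; [11,12] uncovered → point at 12; [15,16] uncovered → point at 16; [18,19] uncovered → point at 19; [20,21] uncovered → point at 21.
Points: 2, 7, 12, 16, 19, 21 (6 total).

7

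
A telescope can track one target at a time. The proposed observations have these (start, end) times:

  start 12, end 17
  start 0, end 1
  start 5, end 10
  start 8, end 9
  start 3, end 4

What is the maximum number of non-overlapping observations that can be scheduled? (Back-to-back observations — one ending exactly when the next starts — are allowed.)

4

Greedy by earliest finish: after sorting by end time, pick each interval compatible with the last pick.
By end time: (0,1), (3,4), (8,9), (5,10), (12,17).
Pick (0,1); next start ≥ 1 → (3,4); next start ≥ 4 → (8,9); next start ≥ 9 → (12,17).
Selected 4 observations.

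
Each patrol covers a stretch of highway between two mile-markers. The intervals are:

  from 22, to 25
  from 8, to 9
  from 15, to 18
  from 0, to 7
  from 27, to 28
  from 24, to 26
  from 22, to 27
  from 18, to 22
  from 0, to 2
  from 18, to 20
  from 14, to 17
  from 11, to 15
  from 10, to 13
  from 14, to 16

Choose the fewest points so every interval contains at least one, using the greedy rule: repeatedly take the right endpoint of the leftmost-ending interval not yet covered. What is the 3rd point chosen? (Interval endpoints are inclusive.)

13

Sorted: [0,2] [0,7] [8,9] [10,13] [11,15] [14,16] [14,17] [15,18] [18,20] [18,22] [22,25] [24,26] [22,27] [27,28]
{[0,2],[0,7]} hit by 2; {[8,9]} hit by 9; {[10,13],[11,15]} hit by 13; {[14,16],[14,17],[15,18]} hit by 16; {[18,20],[18,22]} hit by 20; {[22,25],[24,26],[22,27]} hit by 25; {[27,28]} hit by 28.
Points: 2, 9, 13, 16, 20, 25, 28 (7 total).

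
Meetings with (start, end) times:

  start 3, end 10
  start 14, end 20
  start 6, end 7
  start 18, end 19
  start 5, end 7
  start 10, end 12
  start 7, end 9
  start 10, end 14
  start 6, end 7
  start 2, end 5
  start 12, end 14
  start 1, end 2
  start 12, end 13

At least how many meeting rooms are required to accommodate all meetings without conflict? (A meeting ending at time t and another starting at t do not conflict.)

4

Events (time:±→running): 1:+→1 2:-→0 2:+→1 3:+→2 5:-→1 5:+→2 6:+→3 6:+→4 … peak 4.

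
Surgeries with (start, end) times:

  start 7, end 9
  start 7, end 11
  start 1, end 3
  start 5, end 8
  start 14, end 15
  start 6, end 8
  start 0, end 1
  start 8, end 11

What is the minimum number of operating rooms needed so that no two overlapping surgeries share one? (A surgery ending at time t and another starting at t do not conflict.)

4

The answer is the maximum number of intervals overlapping at any instant.
Events (time:±→running): 0:+→1 1:-→0 1:+→1 3:-→0 5:+→1 6:+→2 7:+→3 7:+→4 … peak 4.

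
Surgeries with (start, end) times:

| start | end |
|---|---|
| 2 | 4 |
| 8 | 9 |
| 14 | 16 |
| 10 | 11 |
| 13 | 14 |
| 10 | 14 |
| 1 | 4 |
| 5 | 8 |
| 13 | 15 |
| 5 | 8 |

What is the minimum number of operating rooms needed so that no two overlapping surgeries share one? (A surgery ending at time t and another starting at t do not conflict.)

3

The answer is the maximum number of intervals overlapping at any instant.
Events (time:±→running): 1:+→1 2:+→2 4:-→1 4:-→0 5:+→1 5:+→2 8:-→1 8:-→0 8:+→1 9:-→0 10:+→1 10:+→2 11:-→1 13:+→2 13:+→3 … peak 3.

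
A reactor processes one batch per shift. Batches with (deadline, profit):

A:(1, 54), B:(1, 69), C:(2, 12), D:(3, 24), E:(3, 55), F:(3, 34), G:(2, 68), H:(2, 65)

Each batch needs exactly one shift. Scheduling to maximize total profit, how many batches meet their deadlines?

3

Take jobs in profit order; each goes to the latest open slot no later than its deadline.
Profit order: B=69 G=68 H=65 E=55 A=54 F=34 D=24 C=12
Assign: B→slot 1, G→slot 2, H skipped, E→slot 3, A skipped, F skipped, D skipped, C skipped.
Slots: [1:B] [2:G] [3:E]
3 of 8 scheduled.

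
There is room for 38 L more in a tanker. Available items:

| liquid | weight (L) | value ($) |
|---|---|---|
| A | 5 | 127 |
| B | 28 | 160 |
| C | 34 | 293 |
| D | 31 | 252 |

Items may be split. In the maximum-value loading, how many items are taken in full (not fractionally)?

Order: A (127/5=25.40) > C (293/34=8.62) > D (252/31=8.13) > B (160/28=5.71)
Fill: take A (5 @ 127) → take 33/34 of C → 284.38; 38/38 used.
1 item(s) taken whole; one partial (take 33/34 of C).

1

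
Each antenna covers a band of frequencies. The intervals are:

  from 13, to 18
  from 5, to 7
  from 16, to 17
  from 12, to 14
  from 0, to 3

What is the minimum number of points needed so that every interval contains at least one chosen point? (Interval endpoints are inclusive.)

4

Sorted: [0,3] [5,7] [12,14] [16,17] [13,18]
{[0,3]} hit by 3; {[5,7]} hit by 7; {[12,14]} hit by 14; {[16,17],[13,18]} hit by 17.
Points: 3, 7, 14, 17 (4 total).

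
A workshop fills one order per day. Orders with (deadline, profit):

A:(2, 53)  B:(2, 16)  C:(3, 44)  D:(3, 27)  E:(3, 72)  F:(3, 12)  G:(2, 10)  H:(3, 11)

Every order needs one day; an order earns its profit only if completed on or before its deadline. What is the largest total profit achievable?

169

Sort by profit descending; place each in the latest free slot ≤ its deadline.
By profit: E(d3,72), A(d2,53), C(d3,44), D(d3,27), B(d2,16), F(d3,12), H(d3,11), G(d2,10)
E→slot 3; A→slot 2; C→slot 1; D skipped; B skipped; F skipped; H skipped; G skipped.
Profit = 44 + 53 + 72 = 169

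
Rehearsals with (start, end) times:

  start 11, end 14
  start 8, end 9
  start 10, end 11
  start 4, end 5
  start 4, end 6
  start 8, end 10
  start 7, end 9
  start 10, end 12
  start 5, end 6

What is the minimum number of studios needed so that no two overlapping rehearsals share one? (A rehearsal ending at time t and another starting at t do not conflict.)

The answer is the maximum number of intervals overlapping at any instant.
Events (time:±→running): 4:+→1 4:+→2 5:-→1 5:+→2 6:-→1 6:-→0 7:+→1 8:+→2 8:+→3 … peak 3.

3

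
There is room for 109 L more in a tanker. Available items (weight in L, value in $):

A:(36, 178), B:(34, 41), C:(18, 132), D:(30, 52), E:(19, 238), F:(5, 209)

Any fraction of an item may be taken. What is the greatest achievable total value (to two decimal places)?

Sort by value per unit weight and fill in that order.
Order: F (209/5=41.80) > E (238/19=12.53) > C (132/18=7.33) > A (178/36=4.94) > D (52/30=1.73) > B (41/34=1.21)
Fill: take F (5 @ 209) → take E (19 @ 238) → take C (18 @ 132) → take A (36 @ 178) → take D (30 @ 52) → take 1/34 of B → 1.21; 109/109 used.
Total value = 810.21

810.21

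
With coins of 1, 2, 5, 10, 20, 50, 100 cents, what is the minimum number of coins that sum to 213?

Use the largest denomination that fits, subtract, and repeat.
213 − 2×100→13 − 1×10→3 − 1×2→1 − 1×1→0
Total coins = 2 + 1 + 1 + 1 = 5

5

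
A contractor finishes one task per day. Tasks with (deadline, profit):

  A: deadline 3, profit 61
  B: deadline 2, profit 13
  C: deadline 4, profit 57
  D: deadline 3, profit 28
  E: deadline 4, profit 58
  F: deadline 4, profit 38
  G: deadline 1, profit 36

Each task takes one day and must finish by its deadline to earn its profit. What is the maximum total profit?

By profit: A(d3,61), E(d4,58), C(d4,57), F(d4,38), G(d1,36), D(d3,28), B(d2,13)
A→slot 3; E→slot 4; C→slot 2; F→slot 1; G skipped; D skipped; B skipped.
Profit = 38 + 57 + 61 + 58 = 214

214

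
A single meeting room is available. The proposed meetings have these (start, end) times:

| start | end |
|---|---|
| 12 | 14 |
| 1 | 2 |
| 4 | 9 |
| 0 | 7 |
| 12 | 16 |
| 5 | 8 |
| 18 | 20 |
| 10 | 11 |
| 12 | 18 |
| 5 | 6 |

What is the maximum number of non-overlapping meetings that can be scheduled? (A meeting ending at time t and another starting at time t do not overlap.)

Order by finish time; keep every interval that doesn't clash with the previous kept one.
By end time: (1,2), (5,6), (0,7), (5,8), (4,9), (10,11), (12,14), (12,16), (12,18), (18,20).
Pick (1,2); next start ≥ 2 → (5,6); next start ≥ 6 → (10,11); next start ≥ 11 → (12,14); next start ≥ 14 → (18,20).
Selected 5 meetings.

5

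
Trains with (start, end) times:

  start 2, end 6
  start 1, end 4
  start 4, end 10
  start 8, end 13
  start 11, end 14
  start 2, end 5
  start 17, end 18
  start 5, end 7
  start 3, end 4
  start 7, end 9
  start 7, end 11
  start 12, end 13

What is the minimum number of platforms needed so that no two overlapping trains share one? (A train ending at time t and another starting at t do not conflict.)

Count concurrent intervals with a sweep; the peak is the room count.
Events (time:±→running): 1:+→1 2:+→2 2:+→3 3:+→4 … peak 4.

4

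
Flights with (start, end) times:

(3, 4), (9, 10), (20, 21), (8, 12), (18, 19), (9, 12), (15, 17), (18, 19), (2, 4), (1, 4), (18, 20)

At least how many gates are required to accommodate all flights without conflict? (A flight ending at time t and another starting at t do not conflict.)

Events (time:±→running): 1:+→1 2:+→2 3:+→3 … peak 3.

3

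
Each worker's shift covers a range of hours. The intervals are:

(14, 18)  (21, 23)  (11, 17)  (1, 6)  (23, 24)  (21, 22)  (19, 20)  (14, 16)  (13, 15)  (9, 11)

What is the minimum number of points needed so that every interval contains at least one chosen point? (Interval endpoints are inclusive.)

Sort by right endpoint; whenever an interval is uncovered, place a point at its right end.
Sorted: [1,6] [9,11] [13,15] [14,16] [11,17] [14,18] [19,20] [21,22] [21,23] [23,24]
{[1,6]} hit by 6; {[9,11]} hit by 11; {[13,15],[14,16],[11,17],[14,18]} hit by 15; {[19,20]} hit by 20; {[21,22],[21,23]} hit by 22; {[23,24]} hit by 24.
Points: 6, 11, 15, 20, 22, 24 (6 total).

6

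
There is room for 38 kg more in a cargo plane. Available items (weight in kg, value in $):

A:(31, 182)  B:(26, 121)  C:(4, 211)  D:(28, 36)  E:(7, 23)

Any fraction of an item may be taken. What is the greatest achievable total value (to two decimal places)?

406.96

Ratios (sorted): C 52.75, A 5.87, B 4.65, E 3.29, D 1.29
take C (4 @ 211); take A (31 @ 182); take 3/26 of B → 13.96. Capacity used 38/38.
Total value = 406.96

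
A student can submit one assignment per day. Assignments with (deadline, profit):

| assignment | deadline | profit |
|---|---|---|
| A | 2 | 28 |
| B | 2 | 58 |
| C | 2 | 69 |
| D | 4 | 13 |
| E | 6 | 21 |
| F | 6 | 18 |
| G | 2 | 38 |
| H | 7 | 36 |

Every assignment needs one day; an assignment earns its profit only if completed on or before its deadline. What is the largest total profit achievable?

By profit: C(d2,69), B(d2,58), G(d2,38), H(d7,36), A(d2,28), E(d6,21), F(d6,18), D(d4,13)
C→slot 2; B→slot 1; G skipped; H→slot 7; A skipped; E→slot 6; F→slot 5; D→slot 4.
Profit = 58 + 69 + 13 + 18 + 21 + 36 = 215

215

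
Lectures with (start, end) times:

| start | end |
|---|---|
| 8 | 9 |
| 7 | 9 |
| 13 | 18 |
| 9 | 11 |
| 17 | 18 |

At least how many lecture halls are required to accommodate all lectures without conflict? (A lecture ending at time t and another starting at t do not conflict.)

Count concurrent intervals with a sweep; the peak is the room count.
Events (time:±→running): 7:+→1 8:+→2 … peak 2.

2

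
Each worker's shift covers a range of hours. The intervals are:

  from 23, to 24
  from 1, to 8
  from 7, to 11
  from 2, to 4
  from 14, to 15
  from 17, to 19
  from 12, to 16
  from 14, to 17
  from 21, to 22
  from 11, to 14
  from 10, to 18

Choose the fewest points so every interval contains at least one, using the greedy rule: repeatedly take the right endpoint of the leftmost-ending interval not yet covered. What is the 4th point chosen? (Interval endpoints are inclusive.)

19

Sort by right endpoint; whenever an interval is uncovered, place a point at its right end.
Sorted: [2,4] [1,8] [7,11] [11,14] [14,15] [12,16] [14,17] [10,18] [17,19] [21,22] [23,24]
{[2,4],[1,8]} hit by 4; {[7,11],[11,14]} hit by 11; {[14,15],[12,16],[14,17],[10,18]} hit by 15; {[17,19]} hit by 19; {[21,22]} hit by 22; {[23,24]} hit by 24.
Points: 4, 11, 15, 19, 22, 24 (6 total).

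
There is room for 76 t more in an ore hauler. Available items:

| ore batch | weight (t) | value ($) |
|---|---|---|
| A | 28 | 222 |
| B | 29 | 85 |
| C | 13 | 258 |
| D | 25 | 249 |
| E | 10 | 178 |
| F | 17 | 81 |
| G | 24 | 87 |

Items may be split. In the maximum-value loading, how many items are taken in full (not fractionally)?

4

Sort by value per unit weight and fill in that order.
Ratios (sorted): C 19.85, E 17.80, D 9.96, A 7.93, F 4.76, G 3.62, B 2.93
take C (13 @ 258); take E (10 @ 178); take D (25 @ 249); take A (28 @ 222). Capacity used 76/76.
4 item(s) taken whole.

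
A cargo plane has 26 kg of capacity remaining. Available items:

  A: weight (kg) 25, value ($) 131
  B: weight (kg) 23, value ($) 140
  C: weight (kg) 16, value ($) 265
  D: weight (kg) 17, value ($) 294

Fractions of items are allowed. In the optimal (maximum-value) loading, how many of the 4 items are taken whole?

Sort by value per unit weight and fill in that order.
Ratios (sorted): D 17.29, C 16.56, B 6.09, A 5.24
take D (17 @ 294); take 9/16 of C → 149.06. Capacity used 26/26.
1 item(s) taken whole; one partial (take 9/16 of C).

1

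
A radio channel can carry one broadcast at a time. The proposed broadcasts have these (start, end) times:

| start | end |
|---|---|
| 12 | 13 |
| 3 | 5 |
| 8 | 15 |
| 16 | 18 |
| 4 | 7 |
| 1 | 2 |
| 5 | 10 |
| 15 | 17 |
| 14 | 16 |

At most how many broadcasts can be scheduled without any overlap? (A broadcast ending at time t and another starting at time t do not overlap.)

Order by finish time; keep every interval that doesn't clash with the previous kept one.
Sorted by end: (1,2)  (3,5)  (4,7)  (5,10)  (12,13)  (8,15)  (14,16)  (15,17)  (16,18)
take (1,2); take (3,5); skip (4,7); take (5,10); take (12,13); skip (8,15); take (14,16); take (16,18).
Selected 6 broadcasts.

6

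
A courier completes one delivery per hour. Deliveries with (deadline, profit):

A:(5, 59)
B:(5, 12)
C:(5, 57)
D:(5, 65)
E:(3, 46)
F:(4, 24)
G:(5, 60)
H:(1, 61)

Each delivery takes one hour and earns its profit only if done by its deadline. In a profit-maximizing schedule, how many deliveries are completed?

5

By profit: D(d5,65), H(d1,61), G(d5,60), A(d5,59), C(d5,57), E(d3,46), F(d4,24), B(d5,12)
D→slot 5; H→slot 1; G→slot 4; A→slot 3; C→slot 2; E skipped; F skipped; B skipped.
5 of 8 scheduled.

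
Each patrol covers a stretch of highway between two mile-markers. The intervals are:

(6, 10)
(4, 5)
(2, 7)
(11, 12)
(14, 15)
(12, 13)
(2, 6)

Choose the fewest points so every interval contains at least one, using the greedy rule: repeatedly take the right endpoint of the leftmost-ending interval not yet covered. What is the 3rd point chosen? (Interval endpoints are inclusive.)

By right end: [4,5]  [2,6]  [2,7]  [6,10]  [11,12]  [12,13]  [14,15]
[4,5] uncovered → point at 5; [6,10] uncovered → point at 10; [11,12] uncovered → point at 12; [14,15] uncovered → point at 15.
Points: 5, 10, 12, 15 (4 total).

12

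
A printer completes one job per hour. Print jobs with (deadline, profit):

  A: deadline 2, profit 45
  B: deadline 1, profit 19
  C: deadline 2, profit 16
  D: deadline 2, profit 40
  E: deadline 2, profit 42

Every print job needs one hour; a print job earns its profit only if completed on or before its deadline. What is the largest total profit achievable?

Take jobs in profit order; each goes to the latest open slot no later than its deadline.
Profit order: A=45 E=42 D=40 B=19 C=16
Assign: A→slot 2, E→slot 1, D skipped, B skipped, C skipped.
Slots: [1:E] [2:A]
Profit = 42 + 45 = 87

87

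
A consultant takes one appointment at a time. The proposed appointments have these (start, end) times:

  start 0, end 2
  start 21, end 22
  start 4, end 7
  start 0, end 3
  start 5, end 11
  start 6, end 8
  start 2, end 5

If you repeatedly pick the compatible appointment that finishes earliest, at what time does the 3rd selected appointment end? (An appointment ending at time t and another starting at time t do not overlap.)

8

Sorted by end: (0,2)  (0,3)  (2,5)  (4,7)  (6,8)  (5,11)  (21,22)
take (0,2); take (2,5); take (6,8); skip (5,11); take (21,22).
Selected: (0,2) (2,5) (6,8) (21,22)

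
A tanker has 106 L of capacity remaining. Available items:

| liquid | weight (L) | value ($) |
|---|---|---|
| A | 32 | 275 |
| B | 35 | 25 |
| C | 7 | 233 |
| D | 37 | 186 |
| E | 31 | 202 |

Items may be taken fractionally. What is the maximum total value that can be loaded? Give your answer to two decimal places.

Order: C (233/7=33.29) > A (275/32=8.59) > E (202/31=6.52) > D (186/37=5.03) > B (25/35=0.71)
Fill: take C (7 @ 233) → take A (32 @ 275) → take E (31 @ 202) → take 36/37 of D → 180.97; 106/106 used.
Total value = 890.97

890.97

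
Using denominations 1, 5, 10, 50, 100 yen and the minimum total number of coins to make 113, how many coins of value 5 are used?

0

113 = 1×100 + 1×10 + 3×1
Count of 5: 0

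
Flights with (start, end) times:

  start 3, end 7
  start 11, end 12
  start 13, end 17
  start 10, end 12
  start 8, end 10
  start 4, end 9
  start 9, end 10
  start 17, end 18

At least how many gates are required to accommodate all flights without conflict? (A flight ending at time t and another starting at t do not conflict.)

2

The answer is the maximum number of intervals overlapping at any instant.
starts: [3, 4, 8, 9, 10, 11, 13, 17]
ends:   [7, 9, 10, 10, 12, 12, 17, 18]
s3→1 s4→2  — peak 2.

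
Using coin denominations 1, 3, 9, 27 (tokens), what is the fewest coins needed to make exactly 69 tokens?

Greedy: take as many of the largest coin as possible, then repeat with the remainder.
69 − 2×27→15 − 1×9→6 − 2×3→0
Total coins = 2 + 1 + 2 = 5

5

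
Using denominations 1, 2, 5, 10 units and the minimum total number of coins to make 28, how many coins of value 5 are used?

1

Greedy: take as many of the largest coin as possible, then repeat with the remainder.
28 − 2×10→8 − 1×5→3 − 1×2→1 − 1×1→0
Count of 5: 1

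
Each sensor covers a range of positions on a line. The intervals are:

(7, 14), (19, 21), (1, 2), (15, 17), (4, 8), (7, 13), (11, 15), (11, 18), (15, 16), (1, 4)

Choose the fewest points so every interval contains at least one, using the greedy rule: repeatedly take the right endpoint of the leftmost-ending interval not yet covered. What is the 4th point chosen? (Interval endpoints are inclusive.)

By right end: [1,2]  [1,4]  [4,8]  [7,13]  [7,14]  [11,15]  [15,16]  [15,17]  [11,18]  [19,21]
[1,2] uncovered → point at 2; [4,8] uncovered → point at 8; [11,15] uncovered → point at 15; [19,21] uncovered → point at 21.
Points: 2, 8, 15, 21 (4 total).

21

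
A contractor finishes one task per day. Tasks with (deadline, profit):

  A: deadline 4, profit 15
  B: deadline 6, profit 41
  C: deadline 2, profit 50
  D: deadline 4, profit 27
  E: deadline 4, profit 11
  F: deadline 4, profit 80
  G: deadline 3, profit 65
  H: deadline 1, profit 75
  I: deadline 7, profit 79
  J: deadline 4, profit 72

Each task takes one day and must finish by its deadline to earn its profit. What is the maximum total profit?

412

Take jobs in profit order; each goes to the latest open slot no later than its deadline.
By profit: F(d4,80), I(d7,79), H(d1,75), J(d4,72), G(d3,65), C(d2,50), B(d6,41), D(d4,27), A(d4,15), E(d4,11)
F→slot 4; I→slot 7; H→slot 1; J→slot 3; G→slot 2; C skipped; B→slot 6; D skipped; A skipped; E skipped.
Profit = 75 + 65 + 72 + 80 + 41 + 79 = 412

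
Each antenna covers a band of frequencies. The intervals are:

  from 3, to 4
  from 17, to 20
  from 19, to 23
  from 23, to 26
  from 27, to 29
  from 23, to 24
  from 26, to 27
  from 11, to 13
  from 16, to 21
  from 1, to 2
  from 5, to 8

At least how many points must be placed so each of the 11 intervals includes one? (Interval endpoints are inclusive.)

7

Process intervals by earliest right end; each time one isn't hit yet, stab at its right endpoint.
By right end: [1,2]  [3,4]  [5,8]  [11,13]  [17,20]  [16,21]  [19,23]  [23,24]  [23,26]  [26,27]  [27,29]
[1,2] uncovered → point at 2; [3,4] uncovered → point at 4; [5,8] uncovered → point at 8; [11,13] uncovered → point at 13; [17,20] uncovered → point at 20; [23,24] uncovered → point at 24; [26,27] uncovered → point at 27.
Points: 2, 4, 8, 13, 20, 24, 27 (7 total).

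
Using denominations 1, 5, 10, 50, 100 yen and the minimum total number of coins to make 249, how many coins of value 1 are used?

4

Greedy: take as many of the largest coin as possible, then repeat with the remainder.
249 = 2×100 + 4×10 + 1×5 + 4×1
Count of 1: 4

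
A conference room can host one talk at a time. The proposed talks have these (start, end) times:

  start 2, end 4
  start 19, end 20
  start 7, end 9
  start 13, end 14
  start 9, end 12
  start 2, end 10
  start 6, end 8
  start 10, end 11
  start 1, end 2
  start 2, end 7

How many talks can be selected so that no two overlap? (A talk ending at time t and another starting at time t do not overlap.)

6

Sort by end time and greedily take each interval whose start is ≥ the last chosen end.
Sorted by end: (1,2)  (2,4)  (2,7)  (6,8)  (7,9)  (2,10)  (10,11)  (9,12)  (13,14)  (19,20)
take (1,2); take (2,4); skip (2,7); take (6,8); skip (7,9); skip (2,10); take (10,11); take (13,14); take (19,20).
Selected 6 talks.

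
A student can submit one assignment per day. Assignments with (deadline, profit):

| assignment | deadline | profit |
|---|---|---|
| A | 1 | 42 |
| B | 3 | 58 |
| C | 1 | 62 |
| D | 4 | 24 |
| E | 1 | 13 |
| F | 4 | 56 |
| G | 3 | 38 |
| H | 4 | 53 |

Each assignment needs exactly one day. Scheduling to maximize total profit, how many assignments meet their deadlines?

Sort by profit descending; place each in the latest free slot ≤ its deadline.
By profit: C(d1,62), B(d3,58), F(d4,56), H(d4,53), A(d1,42), G(d3,38), D(d4,24), E(d1,13)
C→slot 1; B→slot 3; F→slot 4; H→slot 2; A skipped; G skipped; D skipped; E skipped.
4 of 8 scheduled.

4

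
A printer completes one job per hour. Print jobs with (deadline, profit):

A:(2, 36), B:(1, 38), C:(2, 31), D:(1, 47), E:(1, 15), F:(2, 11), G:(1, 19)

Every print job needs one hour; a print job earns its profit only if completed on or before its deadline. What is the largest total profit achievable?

By profit: D(d1,47), B(d1,38), A(d2,36), C(d2,31), G(d1,19), E(d1,15), F(d2,11)
D→slot 1; B skipped; A→slot 2; C skipped; G skipped; E skipped; F skipped.
Profit = 47 + 36 = 83

83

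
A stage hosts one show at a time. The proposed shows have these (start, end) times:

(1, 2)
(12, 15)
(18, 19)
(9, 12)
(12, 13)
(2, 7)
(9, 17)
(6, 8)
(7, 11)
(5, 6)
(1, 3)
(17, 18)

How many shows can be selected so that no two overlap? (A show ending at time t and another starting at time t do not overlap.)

By end time: (1,2), (1,3), (5,6), (2,7), (6,8), (7,11), (9,12), (12,13), (12,15), (9,17), (17,18), (18,19).
Pick (1,2); next start ≥ 2 → (5,6); next start ≥ 6 → (6,8); next start ≥ 8 → (9,12); next start ≥ 12 → (12,13); next start ≥ 13 → (17,18); next start ≥ 18 → (18,19).
Selected 7 shows.

7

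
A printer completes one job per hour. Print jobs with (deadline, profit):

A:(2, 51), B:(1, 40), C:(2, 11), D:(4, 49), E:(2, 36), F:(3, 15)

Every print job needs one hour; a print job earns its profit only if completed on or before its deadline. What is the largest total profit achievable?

Profit order: A=51 D=49 B=40 E=36 F=15 C=11
Assign: A→slot 2, D→slot 4, B→slot 1, E skipped, F→slot 3, C skipped.
Slots: [1:B] [2:A] [3:F] [4:D]
Profit = 40 + 51 + 15 + 49 = 155

155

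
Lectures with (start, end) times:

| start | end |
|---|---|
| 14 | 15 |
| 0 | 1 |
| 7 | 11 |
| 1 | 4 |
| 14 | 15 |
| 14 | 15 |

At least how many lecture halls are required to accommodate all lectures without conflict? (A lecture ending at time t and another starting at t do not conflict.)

The answer is the maximum number of intervals overlapping at any instant.
Events (time:±→running): 0:+→1 1:-→0 1:+→1 4:-→0 7:+→1 11:-→0 14:+→1 14:+→2 14:+→3 … peak 3.

3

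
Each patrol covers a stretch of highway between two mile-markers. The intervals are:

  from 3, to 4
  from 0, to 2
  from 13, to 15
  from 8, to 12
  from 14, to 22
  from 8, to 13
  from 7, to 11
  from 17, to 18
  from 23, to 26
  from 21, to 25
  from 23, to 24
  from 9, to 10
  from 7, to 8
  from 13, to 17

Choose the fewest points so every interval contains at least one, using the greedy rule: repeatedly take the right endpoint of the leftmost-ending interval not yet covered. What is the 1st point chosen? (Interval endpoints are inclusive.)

2

By right end: [0,2]  [3,4]  [7,8]  [9,10]  [7,11]  [8,12]  [8,13]  [13,15]  [13,17]  [17,18]  [14,22]  [23,24]  [21,25]  [23,26]
[0,2] uncovered → point at 2; [3,4] uncovered → point at 4; [7,8] uncovered → point at 8; [9,10] uncovered → point at 10; [13,15] uncovered → point at 15; [17,18] uncovered → point at 18; [23,24] uncovered → point at 24.
Points: 2, 4, 8, 10, 15, 18, 24 (7 total).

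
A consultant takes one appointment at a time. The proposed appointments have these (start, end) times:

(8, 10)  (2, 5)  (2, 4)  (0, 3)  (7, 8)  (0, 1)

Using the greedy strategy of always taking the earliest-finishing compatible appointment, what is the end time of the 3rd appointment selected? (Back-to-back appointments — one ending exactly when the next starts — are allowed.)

8

By end time: (0,1), (0,3), (2,4), (2,5), (7,8), (8,10).
Pick (0,1); next start ≥ 1 → (2,4); next start ≥ 4 → (7,8); next start ≥ 8 → (8,10).
Selected: (0,1) (2,4) (7,8) (8,10)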